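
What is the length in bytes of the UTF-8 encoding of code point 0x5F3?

U+05F3 = 0x5F3. UTF-8 uses 1 byte below 0x80, 2 below 0x800, 3 below 0x10000, 4 up to 0x10FFFF. 0x5F3 is in U+0080–U+07FF → 2 bytes.

2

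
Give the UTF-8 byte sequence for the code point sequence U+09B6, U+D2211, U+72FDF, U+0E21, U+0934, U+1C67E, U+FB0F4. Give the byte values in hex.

U+09B6: 3-byte form → E0 A6 B6.
U+D2211: 4-byte form → F3 92 88 91.
U+72FDF: 4-byte form → F1 B2 BF 9F.
U+0E21: 3-byte form → E0 B8 A1.
U+0934: 3-byte form → E0 A4 B4.
U+1C67E: 4-byte form → F0 9C 99 BE.
U+FB0F4: 4-byte form → F3 BB 83 B4.
Concatenated (25 bytes): E0 A6 B6 F3 92 88 91 F1 B2 BF 9F E0 B8 A1 E0 A4 B4 F0 9C 99 BE F3 BB 83 B4.

E0 A6 B6 F3 92 88 91 F1 B2 BF 9F E0 B8 A1 E0 A4 B4 F0 9C 99 BE F3 BB 83 B4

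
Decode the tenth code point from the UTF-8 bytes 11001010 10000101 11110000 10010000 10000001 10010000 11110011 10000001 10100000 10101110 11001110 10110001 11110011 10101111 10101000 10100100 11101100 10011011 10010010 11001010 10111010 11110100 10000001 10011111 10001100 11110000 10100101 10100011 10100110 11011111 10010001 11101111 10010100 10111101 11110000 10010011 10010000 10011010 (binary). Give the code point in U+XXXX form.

Offset 0: leading byte 0xCA = 11001010 → 2-byte char #1 = CA 85.
Offset 2: leading byte 0xF0 = 11110000 → 4-byte char #2 = F0 90 81 90.
Offset 6: leading byte 0xF3 = 11110011 → 4-byte char #3 = F3 81 A0 AE.
Offset 10: leading byte 0xCE = 11001110 → 2-byte char #4 = CE B1.
Offset 12: leading byte 0xF3 = 11110011 → 4-byte char #5 = F3 AF A8 A4.
Offset 16: leading byte 0xEC = 11101100 → 3-byte char #6 = EC 9B 92.
Offset 19: leading byte 0xCA = 11001010 → 2-byte char #7 = CA BA.
Offset 21: leading byte 0xF4 = 11110100 → 4-byte char #8 = F4 81 9F 8C.
Offset 25: leading byte 0xF0 = 11110000 → 4-byte char #9 = F0 A5 A3 A6.
Offset 29: leading byte 0xDF = 11011111 → 2-byte char #10 = DF 91.
Leading byte 0xDF = 11011111 matches 110xxxxx → 2-byte sequence.
Byte 1: 0xDF = 11011111, payload 11111 (5 bits).
Byte 2: 0x91 = 10010001 (10xxxxxx ✓), payload 010001.
Concatenate: 11111010001 = 0x7D1 (11 bits → U+07D1).

U+07D1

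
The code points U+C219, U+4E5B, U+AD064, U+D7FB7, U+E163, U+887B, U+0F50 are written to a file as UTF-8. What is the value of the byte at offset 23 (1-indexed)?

0x90

1-indexed offset 23 is 0-indexed offset 22.
U+C219 → 3-byte form EC 88 99 at offsets 0–2.
U+4E5B → 3-byte form E4 B9 9B at offsets 3–5.
U+AD064 → 4-byte form F2 AD 81 A4 at offsets 6–9.
U+D7FB7 → 4-byte form F3 97 BE B7 at offsets 10–13.
U+E163 → 3-byte form EE 85 A3 at offsets 14–16.
U+887B → 3-byte form E8 A1 BB at offsets 17–19.
U+0F50 → 3-byte form E0 BD 90 at offsets 20–22.
Offset 22 falls in char 7's range; it's byte 3 of E0 BD 90 = 0x90.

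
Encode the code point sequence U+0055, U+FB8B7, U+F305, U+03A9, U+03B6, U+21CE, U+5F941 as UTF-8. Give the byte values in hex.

U+0055: 1-byte form → 55.
U+FB8B7: 4-byte form → F3 BB A2 B7.
U+F305: 3-byte form → EF 8C 85.
U+03A9: 2-byte form → CE A9.
U+03B6: 2-byte form → CE B6.
U+21CE: 3-byte form → E2 87 8E.
U+5F941: 4-byte form → F1 9F A5 81.
Concatenated (19 bytes): 55 F3 BB A2 B7 EF 8C 85 CE A9 CE B6 E2 87 8E F1 9F A5 81.

55 F3 BB A2 B7 EF 8C 85 CE A9 CE B6 E2 87 8E F1 9F A5 81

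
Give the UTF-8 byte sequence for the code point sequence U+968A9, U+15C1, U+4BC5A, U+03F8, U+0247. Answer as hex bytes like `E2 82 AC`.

U+968A9: 4-byte form → F2 96 A2 A9.
U+15C1: 3-byte form → E1 97 81.
U+4BC5A: 4-byte form → F1 8B B1 9A.
U+03F8: 2-byte form → CF B8.
U+0247: 2-byte form → C9 87.
Concatenated (15 bytes): F2 96 A2 A9 E1 97 81 F1 8B B1 9A CF B8 C9 87.

F2 96 A2 A9 E1 97 81 F1 8B B1 9A CF B8 C9 87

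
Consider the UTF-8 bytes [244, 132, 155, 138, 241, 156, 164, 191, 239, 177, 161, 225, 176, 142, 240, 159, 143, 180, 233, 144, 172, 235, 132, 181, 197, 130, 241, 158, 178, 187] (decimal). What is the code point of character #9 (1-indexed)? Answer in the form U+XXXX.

U+5ECBB

Offset 0: leading byte 0xF4 = 11110100 → 4-byte char #1 = F4 84 9B 8A.
Offset 4: leading byte 0xF1 = 11110001 → 4-byte char #2 = F1 9C A4 BF.
Offset 8: leading byte 0xEF = 11101111 → 3-byte char #3 = EF B1 A1.
Offset 11: leading byte 0xE1 = 11100001 → 3-byte char #4 = E1 B0 8E.
Offset 14: leading byte 0xF0 = 11110000 → 4-byte char #5 = F0 9F 8F B4.
Offset 18: leading byte 0xE9 = 11101001 → 3-byte char #6 = E9 90 AC.
Offset 21: leading byte 0xEB = 11101011 → 3-byte char #7 = EB 84 B5.
Offset 24: leading byte 0xC5 = 11000101 → 2-byte char #8 = C5 82.
Offset 26: leading byte 0xF1 = 11110001 → 4-byte char #9 = F1 9E B2 BB.
Leading byte 0xF1 = 11110001 matches 11110xxx → 4-byte sequence.
Byte 1: 0xF1 = 11110001, payload 001 (3 bits).
Byte 2: 0x9E = 10011110 (10xxxxxx ✓), payload 011110.
Byte 3: 0xB2 = 10110010 (10xxxxxx ✓), payload 110010.
Byte 4: 0xBB = 10111011 (10xxxxxx ✓), payload 111011.
Concatenate: 001011110110010111011 = 0x5ECBB (21 bits → U+5ECBB).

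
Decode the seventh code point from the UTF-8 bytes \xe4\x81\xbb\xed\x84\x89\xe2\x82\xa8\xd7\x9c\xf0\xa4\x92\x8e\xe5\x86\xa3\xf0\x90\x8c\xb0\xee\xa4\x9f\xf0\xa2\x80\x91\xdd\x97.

U+10330

Offset 0: leading byte 0xE4 = 11100100 → 3-byte char #1 = E4 81 BB.
Offset 3: leading byte 0xED = 11101101 → 3-byte char #2 = ED 84 89.
Offset 6: leading byte 0xE2 = 11100010 → 3-byte char #3 = E2 82 A8.
Offset 9: leading byte 0xD7 = 11010111 → 2-byte char #4 = D7 9C.
Offset 11: leading byte 0xF0 = 11110000 → 4-byte char #5 = F0 A4 92 8E.
Offset 15: leading byte 0xE5 = 11100101 → 3-byte char #6 = E5 86 A3.
Offset 18: leading byte 0xF0 = 11110000 → 4-byte char #7 = F0 90 8C B0.
Leading byte 0xF0 = 11110000 matches 11110xxx → 4-byte sequence.
Byte 1: 0xF0 = 11110000, payload 000 (3 bits).
Byte 2: 0x90 = 10010000 (10xxxxxx ✓), payload 010000.
Byte 3: 0x8C = 10001100 (10xxxxxx ✓), payload 001100.
Byte 4: 0xB0 = 10110000 (10xxxxxx ✓), payload 110000.
Concatenate: 000010000001100110000 = 0x10330 (21 bits → U+10330).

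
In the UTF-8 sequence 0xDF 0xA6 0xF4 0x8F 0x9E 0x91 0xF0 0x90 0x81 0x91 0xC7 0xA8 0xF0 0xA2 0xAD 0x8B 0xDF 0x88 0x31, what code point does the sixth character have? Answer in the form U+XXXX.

Offset 0: leading byte 0xDF = 11011111 → 2-byte char #1 = DF A6.
Offset 2: leading byte 0xF4 = 11110100 → 4-byte char #2 = F4 8F 9E 91.
Offset 6: leading byte 0xF0 = 11110000 → 4-byte char #3 = F0 90 81 91.
Offset 10: leading byte 0xC7 = 11000111 → 2-byte char #4 = C7 A8.
Offset 12: leading byte 0xF0 = 11110000 → 4-byte char #5 = F0 A2 AD 8B.
Offset 16: leading byte 0xDF = 11011111 → 2-byte char #6 = DF 88.
Leading byte 0xDF = 11011111 matches 110xxxxx → 2-byte sequence.
Byte 1: 0xDF = 11011111, payload 11111 (5 bits).
Byte 2: 0x88 = 10001000 (10xxxxxx ✓), payload 001000.
Concatenate: 11111001000 = 0x7C8 (11 bits → U+07C8).

U+07C8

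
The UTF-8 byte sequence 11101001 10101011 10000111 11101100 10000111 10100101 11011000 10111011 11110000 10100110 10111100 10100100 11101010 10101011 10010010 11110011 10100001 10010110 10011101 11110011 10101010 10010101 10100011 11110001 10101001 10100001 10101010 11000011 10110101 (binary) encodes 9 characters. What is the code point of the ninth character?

Offset 0: leading byte 0xE9 = 11101001 → 3-byte char #1 = E9 AB 87.
Offset 3: leading byte 0xEC = 11101100 → 3-byte char #2 = EC 87 A5.
Offset 6: leading byte 0xD8 = 11011000 → 2-byte char #3 = D8 BB.
Offset 8: leading byte 0xF0 = 11110000 → 4-byte char #4 = F0 A6 BC A4.
Offset 12: leading byte 0xEA = 11101010 → 3-byte char #5 = EA AB 92.
Offset 15: leading byte 0xF3 = 11110011 → 4-byte char #6 = F3 A1 96 9D.
Offset 19: leading byte 0xF3 = 11110011 → 4-byte char #7 = F3 AA 95 A3.
Offset 23: leading byte 0xF1 = 11110001 → 4-byte char #8 = F1 A9 A1 AA.
Offset 27: leading byte 0xC3 = 11000011 → 2-byte char #9 = C3 B5.
Leading byte 0xC3 = 11000011 matches 110xxxxx → 2-byte sequence.
Byte 1: 0xC3 = 11000011, payload 00011 (5 bits).
Byte 2: 0xB5 = 10110101 (10xxxxxx ✓), payload 110101.
Concatenate: 00011110101 = 0xF5 (11 bits → U+00F5).

U+00F5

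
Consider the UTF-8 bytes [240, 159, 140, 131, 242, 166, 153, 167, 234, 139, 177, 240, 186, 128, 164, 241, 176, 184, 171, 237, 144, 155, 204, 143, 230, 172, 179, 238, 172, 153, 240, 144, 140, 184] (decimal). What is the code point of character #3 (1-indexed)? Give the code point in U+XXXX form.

U+A2F1

Offset 0: leading byte 0xF0 = 11110000 → 4-byte char #1 = F0 9F 8C 83.
Offset 4: leading byte 0xF2 = 11110010 → 4-byte char #2 = F2 A6 99 A7.
Offset 8: leading byte 0xEA = 11101010 → 3-byte char #3 = EA 8B B1.
Leading byte 0xEA = 11101010 matches 1110xxxx → 3-byte sequence.
Byte 1: 0xEA = 11101010, payload 1010 (4 bits).
Byte 2: 0x8B = 10001011 (10xxxxxx ✓), payload 001011.
Byte 3: 0xB1 = 10110001 (10xxxxxx ✓), payload 110001.
Concatenate: 1010001011110001 = 0xA2F1 (16 bits → U+A2F1).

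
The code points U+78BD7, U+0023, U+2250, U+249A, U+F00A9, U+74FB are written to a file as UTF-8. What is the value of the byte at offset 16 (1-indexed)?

1-indexed offset 16 is 0-indexed offset 15.
U+78BD7 → 4-byte form F1 B8 AF 97 at offsets 0–3.
U+0023 → 1-byte form 23 at offsets 4–4.
U+2250 → 3-byte form E2 89 90 at offsets 5–7.
U+249A → 3-byte form E2 92 9A at offsets 8–10.
U+F00A9 → 4-byte form F3 B0 82 A9 at offsets 11–14.
U+74FB → 3-byte form E7 93 BB at offsets 15–17.
Offset 15 falls in char 6's range; it's byte 1 of E7 93 BB = 0xE7.

0xE7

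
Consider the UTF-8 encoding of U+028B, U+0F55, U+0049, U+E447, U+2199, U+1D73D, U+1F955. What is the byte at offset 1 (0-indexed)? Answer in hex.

0x8B

U+028B → 2-byte form CA 8B at offsets 0–1.
Offset 1 falls in char 1's range; it's byte 2 of CA 8B = 0x8B.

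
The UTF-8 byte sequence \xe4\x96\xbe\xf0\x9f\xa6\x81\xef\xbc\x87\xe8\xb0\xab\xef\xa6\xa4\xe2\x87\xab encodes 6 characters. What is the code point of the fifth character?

U+F9A4

Offset 0: leading byte 0xE4 = 11100100 → 3-byte char #1 = E4 96 BE.
Offset 3: leading byte 0xF0 = 11110000 → 4-byte char #2 = F0 9F A6 81.
Offset 7: leading byte 0xEF = 11101111 → 3-byte char #3 = EF BC 87.
Offset 10: leading byte 0xE8 = 11101000 → 3-byte char #4 = E8 B0 AB.
Offset 13: leading byte 0xEF = 11101111 → 3-byte char #5 = EF A6 A4.
Leading byte 0xEF = 11101111 matches 1110xxxx → 3-byte sequence.
Byte 1: 0xEF = 11101111, payload 1111 (4 bits).
Byte 2: 0xA6 = 10100110 (10xxxxxx ✓), payload 100110.
Byte 3: 0xA4 = 10100100 (10xxxxxx ✓), payload 100100.
Concatenate: 1111100110100100 = 0xF9A4 (16 bits → U+F9A4).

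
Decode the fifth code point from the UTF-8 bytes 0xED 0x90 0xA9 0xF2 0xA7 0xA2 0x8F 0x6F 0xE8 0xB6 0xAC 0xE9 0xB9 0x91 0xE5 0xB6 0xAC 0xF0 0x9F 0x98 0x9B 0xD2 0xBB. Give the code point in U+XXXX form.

Offset 0: leading byte 0xED = 11101101 → 3-byte char #1 = ED 90 A9.
Offset 3: leading byte 0xF2 = 11110010 → 4-byte char #2 = F2 A7 A2 8F.
Offset 7: leading byte 0x6F = 01101111 → 1-byte char #3 = 6F.
Offset 8: leading byte 0xE8 = 11101000 → 3-byte char #4 = E8 B6 AC.
Offset 11: leading byte 0xE9 = 11101001 → 3-byte char #5 = E9 B9 91.
Leading byte 0xE9 = 11101001 matches 1110xxxx → 3-byte sequence.
Byte 1: 0xE9 = 11101001, payload 1001 (4 bits).
Byte 2: 0xB9 = 10111001 (10xxxxxx ✓), payload 111001.
Byte 3: 0x91 = 10010001 (10xxxxxx ✓), payload 010001.
Concatenate: 1001111001010001 = 0x9E51 (16 bits → U+9E51).

U+9E51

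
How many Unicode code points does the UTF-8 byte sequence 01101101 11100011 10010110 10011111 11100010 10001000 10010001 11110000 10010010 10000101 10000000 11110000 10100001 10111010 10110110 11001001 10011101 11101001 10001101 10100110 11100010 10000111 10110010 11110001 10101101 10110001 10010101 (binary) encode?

9

Byte at offset 0: 0x6D = 01101101 → 1-byte char (#1). Advance 1.
Byte at offset 1: 0xE3 = 11100011 → 3-byte char (#2). Advance 3.
Byte at offset 4: 0xE2 = 11100010 → 3-byte char (#3). Advance 3.
Byte at offset 7: 0xF0 = 11110000 → 4-byte char (#4). Advance 4.
Byte at offset 11: 0xF0 = 11110000 → 4-byte char (#5). Advance 4.
Byte at offset 15: 0xC9 = 11001001 → 2-byte char (#6). Advance 2.
Byte at offset 17: 0xE9 = 11101001 → 3-byte char (#7). Advance 3.
Byte at offset 20: 0xE2 = 11100010 → 3-byte char (#8). Advance 3.
Byte at offset 23: 0xF1 = 11110001 → 4-byte char (#9). Advance 4.
Reached end at offset 27 after 9 code points.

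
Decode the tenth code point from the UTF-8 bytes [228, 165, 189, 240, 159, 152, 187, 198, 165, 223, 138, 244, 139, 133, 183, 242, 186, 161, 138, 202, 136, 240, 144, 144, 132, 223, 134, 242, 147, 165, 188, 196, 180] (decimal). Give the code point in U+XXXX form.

U+9397C

Offset 0: leading byte 0xE4 = 11100100 → 3-byte char #1 = E4 A5 BD.
Offset 3: leading byte 0xF0 = 11110000 → 4-byte char #2 = F0 9F 98 BB.
Offset 7: leading byte 0xC6 = 11000110 → 2-byte char #3 = C6 A5.
Offset 9: leading byte 0xDF = 11011111 → 2-byte char #4 = DF 8A.
Offset 11: leading byte 0xF4 = 11110100 → 4-byte char #5 = F4 8B 85 B7.
Offset 15: leading byte 0xF2 = 11110010 → 4-byte char #6 = F2 BA A1 8A.
Offset 19: leading byte 0xCA = 11001010 → 2-byte char #7 = CA 88.
Offset 21: leading byte 0xF0 = 11110000 → 4-byte char #8 = F0 90 90 84.
Offset 25: leading byte 0xDF = 11011111 → 2-byte char #9 = DF 86.
Offset 27: leading byte 0xF2 = 11110010 → 4-byte char #10 = F2 93 A5 BC.
Leading byte 0xF2 = 11110010 matches 11110xxx → 4-byte sequence.
Byte 1: 0xF2 = 11110010, payload 010 (3 bits).
Byte 2: 0x93 = 10010011 (10xxxxxx ✓), payload 010011.
Byte 3: 0xA5 = 10100101 (10xxxxxx ✓), payload 100101.
Byte 4: 0xBC = 10111100 (10xxxxxx ✓), payload 111100.
Concatenate: 010010011100101111100 = 0x9397C (21 bits → U+9397C).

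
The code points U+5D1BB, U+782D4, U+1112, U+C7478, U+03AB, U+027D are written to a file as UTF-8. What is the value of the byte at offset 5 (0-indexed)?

U+5D1BB → 4-byte form F1 9D 86 BB at offsets 0–3.
U+782D4 → 4-byte form F1 B8 8B 94 at offsets 4–7.
Offset 5 falls in char 2's range; it's byte 2 of F1 B8 8B 94 = 0xB8.

0xB8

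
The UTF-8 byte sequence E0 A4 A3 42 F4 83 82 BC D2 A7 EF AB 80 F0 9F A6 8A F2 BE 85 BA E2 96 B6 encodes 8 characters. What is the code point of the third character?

Offset 0: leading byte 0xE0 = 11100000 → 3-byte char #1 = E0 A4 A3.
Offset 3: leading byte 0x42 = 01000010 → 1-byte char #2 = 42.
Offset 4: leading byte 0xF4 = 11110100 → 4-byte char #3 = F4 83 82 BC.
Leading byte 0xF4 = 11110100 matches 11110xxx → 4-byte sequence.
Byte 1: 0xF4 = 11110100, payload 100 (3 bits).
Byte 2: 0x83 = 10000011 (10xxxxxx ✓), payload 000011.
Byte 3: 0x82 = 10000010 (10xxxxxx ✓), payload 000010.
Byte 4: 0xBC = 10111100 (10xxxxxx ✓), payload 111100.
Concatenate: 100000011000010111100 = 0x1030BC (21 bits → U+1030BC).

U+1030BC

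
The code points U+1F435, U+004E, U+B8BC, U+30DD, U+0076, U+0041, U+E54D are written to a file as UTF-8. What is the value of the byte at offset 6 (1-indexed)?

0xEB

1-indexed offset 6 is 0-indexed offset 5.
U+1F435 → 4-byte form F0 9F 90 B5 at offsets 0–3.
U+004E → 1-byte form 4E at offsets 4–4.
U+B8BC → 3-byte form EB A2 BC at offsets 5–7.
Offset 5 falls in char 3's range; it's byte 1 of EB A2 BC = 0xEB.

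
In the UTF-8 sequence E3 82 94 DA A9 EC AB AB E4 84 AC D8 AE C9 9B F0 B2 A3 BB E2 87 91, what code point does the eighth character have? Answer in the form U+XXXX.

U+21D1

Offset 0: leading byte 0xE3 = 11100011 → 3-byte char #1 = E3 82 94.
Offset 3: leading byte 0xDA = 11011010 → 2-byte char #2 = DA A9.
Offset 5: leading byte 0xEC = 11101100 → 3-byte char #3 = EC AB AB.
Offset 8: leading byte 0xE4 = 11100100 → 3-byte char #4 = E4 84 AC.
Offset 11: leading byte 0xD8 = 11011000 → 2-byte char #5 = D8 AE.
Offset 13: leading byte 0xC9 = 11001001 → 2-byte char #6 = C9 9B.
Offset 15: leading byte 0xF0 = 11110000 → 4-byte char #7 = F0 B2 A3 BB.
Offset 19: leading byte 0xE2 = 11100010 → 3-byte char #8 = E2 87 91.
Leading byte 0xE2 = 11100010 matches 1110xxxx → 3-byte sequence.
Byte 1: 0xE2 = 11100010, payload 0010 (4 bits).
Byte 2: 0x87 = 10000111 (10xxxxxx ✓), payload 000111.
Byte 3: 0x91 = 10010001 (10xxxxxx ✓), payload 010001.
Concatenate: 0010000111010001 = 0x21D1 (16 bits → U+21D1).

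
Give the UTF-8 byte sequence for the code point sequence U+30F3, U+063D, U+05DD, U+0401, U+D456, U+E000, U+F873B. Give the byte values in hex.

E3 83 B3 D8 BD D7 9D D0 81 ED 91 96 EE 80 80 F3 B8 9C BB

U+30F3: 3-byte form → E3 83 B3.
U+063D: 2-byte form → D8 BD.
U+05DD: 2-byte form → D7 9D.
U+0401: 2-byte form → D0 81.
U+D456: 3-byte form → ED 91 96.
U+E000: 3-byte form → EE 80 80.
U+F873B: 4-byte form → F3 B8 9C BB.
Concatenated (19 bytes): E3 83 B3 D8 BD D7 9D D0 81 ED 91 96 EE 80 80 F3 B8 9C BB.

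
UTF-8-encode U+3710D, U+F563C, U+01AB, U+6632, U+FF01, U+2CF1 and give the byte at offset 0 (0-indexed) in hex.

0xF0

U+3710D → 4-byte form F0 B7 84 8D at offsets 0–3.
Offset 0 falls in char 1's range; it's byte 1 of F0 B7 84 8D = 0xF0.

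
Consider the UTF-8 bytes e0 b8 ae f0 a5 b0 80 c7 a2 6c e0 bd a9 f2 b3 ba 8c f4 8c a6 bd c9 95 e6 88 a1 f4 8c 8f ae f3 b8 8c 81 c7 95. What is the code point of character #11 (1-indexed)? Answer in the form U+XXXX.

Offset 0: leading byte 0xE0 = 11100000 → 3-byte char #1 = E0 B8 AE.
Offset 3: leading byte 0xF0 = 11110000 → 4-byte char #2 = F0 A5 B0 80.
Offset 7: leading byte 0xC7 = 11000111 → 2-byte char #3 = C7 A2.
Offset 9: leading byte 0x6C = 01101100 → 1-byte char #4 = 6C.
Offset 10: leading byte 0xE0 = 11100000 → 3-byte char #5 = E0 BD A9.
Offset 13: leading byte 0xF2 = 11110010 → 4-byte char #6 = F2 B3 BA 8C.
Offset 17: leading byte 0xF4 = 11110100 → 4-byte char #7 = F4 8C A6 BD.
Offset 21: leading byte 0xC9 = 11001001 → 2-byte char #8 = C9 95.
Offset 23: leading byte 0xE6 = 11100110 → 3-byte char #9 = E6 88 A1.
Offset 26: leading byte 0xF4 = 11110100 → 4-byte char #10 = F4 8C 8F AE.
Offset 30: leading byte 0xF3 = 11110011 → 4-byte char #11 = F3 B8 8C 81.
Leading byte 0xF3 = 11110011 matches 11110xxx → 4-byte sequence.
Byte 1: 0xF3 = 11110011, payload 011 (3 bits).
Byte 2: 0xB8 = 10111000 (10xxxxxx ✓), payload 111000.
Byte 3: 0x8C = 10001100 (10xxxxxx ✓), payload 001100.
Byte 4: 0x81 = 10000001 (10xxxxxx ✓), payload 000001.
Concatenate: 011111000001100000001 = 0xF8301 (21 bits → U+F8301).

U+F8301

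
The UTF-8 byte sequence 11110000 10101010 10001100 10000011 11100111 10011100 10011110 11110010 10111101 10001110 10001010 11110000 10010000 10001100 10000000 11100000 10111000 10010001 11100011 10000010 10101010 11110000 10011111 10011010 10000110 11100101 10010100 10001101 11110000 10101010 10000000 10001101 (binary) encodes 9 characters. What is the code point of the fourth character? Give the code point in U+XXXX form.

U+10300

Offset 0: leading byte 0xF0 = 11110000 → 4-byte char #1 = F0 AA 8C 83.
Offset 4: leading byte 0xE7 = 11100111 → 3-byte char #2 = E7 9C 9E.
Offset 7: leading byte 0xF2 = 11110010 → 4-byte char #3 = F2 BD 8E 8A.
Offset 11: leading byte 0xF0 = 11110000 → 4-byte char #4 = F0 90 8C 80.
Leading byte 0xF0 = 11110000 matches 11110xxx → 4-byte sequence.
Byte 1: 0xF0 = 11110000, payload 000 (3 bits).
Byte 2: 0x90 = 10010000 (10xxxxxx ✓), payload 010000.
Byte 3: 0x8C = 10001100 (10xxxxxx ✓), payload 001100.
Byte 4: 0x80 = 10000000 (10xxxxxx ✓), payload 000000.
Concatenate: 000010000001100000000 = 0x10300 (21 bits → U+10300).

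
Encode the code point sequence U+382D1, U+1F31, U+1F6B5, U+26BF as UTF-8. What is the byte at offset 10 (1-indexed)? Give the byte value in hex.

0x9A

1-indexed offset 10 is 0-indexed offset 9.
U+382D1 → 4-byte form F0 B8 8B 91 at offsets 0–3.
U+1F31 → 3-byte form E1 BC B1 at offsets 4–6.
U+1F6B5 → 4-byte form F0 9F 9A B5 at offsets 7–10.
Offset 9 falls in char 3's range; it's byte 3 of F0 9F 9A B5 = 0x9A.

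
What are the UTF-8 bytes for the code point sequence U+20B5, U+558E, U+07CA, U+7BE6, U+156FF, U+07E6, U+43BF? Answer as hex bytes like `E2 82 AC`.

U+20B5: 3-byte form → E2 82 B5.
U+558E: 3-byte form → E5 96 8E.
U+07CA: 2-byte form → DF 8A.
U+7BE6: 3-byte form → E7 AF A6.
U+156FF: 4-byte form → F0 95 9B BF.
U+07E6: 2-byte form → DF A6.
U+43BF: 3-byte form → E4 8E BF.
Concatenated (20 bytes): E2 82 B5 E5 96 8E DF 8A E7 AF A6 F0 95 9B BF DF A6 E4 8E BF.

E2 82 B5 E5 96 8E DF 8A E7 AF A6 F0 95 9B BF DF A6 E4 8E BF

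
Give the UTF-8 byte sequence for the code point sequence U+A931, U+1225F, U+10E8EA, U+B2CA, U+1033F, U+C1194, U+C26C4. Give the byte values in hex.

U+A931: 3-byte form → EA A4 B1.
U+1225F: 4-byte form → F0 92 89 9F.
U+10E8EA: 4-byte form → F4 8E A3 AA.
U+B2CA: 3-byte form → EB 8B 8A.
U+1033F: 4-byte form → F0 90 8C BF.
U+C1194: 4-byte form → F3 81 86 94.
U+C26C4: 4-byte form → F3 82 9B 84.
Concatenated (26 bytes): EA A4 B1 F0 92 89 9F F4 8E A3 AA EB 8B 8A F0 90 8C BF F3 81 86 94 F3 82 9B 84.

EA A4 B1 F0 92 89 9F F4 8E A3 AA EB 8B 8A F0 90 8C BF F3 81 86 94 F3 82 9B 84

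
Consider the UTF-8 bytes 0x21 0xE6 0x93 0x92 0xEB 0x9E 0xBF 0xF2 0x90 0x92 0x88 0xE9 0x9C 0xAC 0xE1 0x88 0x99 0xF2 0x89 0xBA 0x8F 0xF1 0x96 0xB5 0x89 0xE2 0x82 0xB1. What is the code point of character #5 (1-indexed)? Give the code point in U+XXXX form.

U+972C

Offset 0: leading byte 0x21 = 00100001 → 1-byte char #1 = 21.
Offset 1: leading byte 0xE6 = 11100110 → 3-byte char #2 = E6 93 92.
Offset 4: leading byte 0xEB = 11101011 → 3-byte char #3 = EB 9E BF.
Offset 7: leading byte 0xF2 = 11110010 → 4-byte char #4 = F2 90 92 88.
Offset 11: leading byte 0xE9 = 11101001 → 3-byte char #5 = E9 9C AC.
Leading byte 0xE9 = 11101001 matches 1110xxxx → 3-byte sequence.
Byte 1: 0xE9 = 11101001, payload 1001 (4 bits).
Byte 2: 0x9C = 10011100 (10xxxxxx ✓), payload 011100.
Byte 3: 0xAC = 10101100 (10xxxxxx ✓), payload 101100.
Concatenate: 1001011100101100 = 0x972C (16 bits → U+972C).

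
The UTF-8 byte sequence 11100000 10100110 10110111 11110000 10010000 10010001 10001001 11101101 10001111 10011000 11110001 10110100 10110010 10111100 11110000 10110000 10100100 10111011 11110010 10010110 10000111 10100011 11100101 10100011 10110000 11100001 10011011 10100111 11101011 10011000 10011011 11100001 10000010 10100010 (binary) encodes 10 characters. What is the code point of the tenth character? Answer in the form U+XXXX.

U+10A2

Offset 0: leading byte 0xE0 = 11100000 → 3-byte char #1 = E0 A6 B7.
Offset 3: leading byte 0xF0 = 11110000 → 4-byte char #2 = F0 90 91 89.
Offset 7: leading byte 0xED = 11101101 → 3-byte char #3 = ED 8F 98.
Offset 10: leading byte 0xF1 = 11110001 → 4-byte char #4 = F1 B4 B2 BC.
Offset 14: leading byte 0xF0 = 11110000 → 4-byte char #5 = F0 B0 A4 BB.
Offset 18: leading byte 0xF2 = 11110010 → 4-byte char #6 = F2 96 87 A3.
Offset 22: leading byte 0xE5 = 11100101 → 3-byte char #7 = E5 A3 B0.
Offset 25: leading byte 0xE1 = 11100001 → 3-byte char #8 = E1 9B A7.
Offset 28: leading byte 0xEB = 11101011 → 3-byte char #9 = EB 98 9B.
Offset 31: leading byte 0xE1 = 11100001 → 3-byte char #10 = E1 82 A2.
Leading byte 0xE1 = 11100001 matches 1110xxxx → 3-byte sequence.
Byte 1: 0xE1 = 11100001, payload 0001 (4 bits).
Byte 2: 0x82 = 10000010 (10xxxxxx ✓), payload 000010.
Byte 3: 0xA2 = 10100010 (10xxxxxx ✓), payload 100010.
Concatenate: 0001000010100010 = 0x10A2 (16 bits → U+10A2).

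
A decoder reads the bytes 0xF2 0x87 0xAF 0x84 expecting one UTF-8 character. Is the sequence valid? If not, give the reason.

valid

Leading byte 0xF2 = 11110010 → 4-byte form.
Continuation bytes 0x87=10000111, 0xAF=10101111, 0x84=10000100 all match 10xxxxxx.
Decoded value 0x87BC4 is ≥ 0x10000 (shortest form) and not a surrogate.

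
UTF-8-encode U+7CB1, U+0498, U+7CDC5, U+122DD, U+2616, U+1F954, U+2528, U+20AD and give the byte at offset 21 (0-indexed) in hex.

U+7CB1 → 3-byte form E7 B2 B1 at offsets 0–2.
U+0498 → 2-byte form D2 98 at offsets 3–4.
U+7CDC5 → 4-byte form F1 BC B7 85 at offsets 5–8.
U+122DD → 4-byte form F0 92 8B 9D at offsets 9–12.
U+2616 → 3-byte form E2 98 96 at offsets 13–15.
U+1F954 → 4-byte form F0 9F A5 94 at offsets 16–19.
U+2528 → 3-byte form E2 94 A8 at offsets 20–22.
Offset 21 falls in char 7's range; it's byte 2 of E2 94 A8 = 0x94.

0x94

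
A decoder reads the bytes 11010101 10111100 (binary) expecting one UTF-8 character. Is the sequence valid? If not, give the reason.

valid

Leading byte 0xD5 = 11010101 → 2-byte form.
Continuation bytes 0xBC=10111100 all match 10xxxxxx.
Decoded value 0x57C is ≥ 0x80 (shortest form) and not a surrogate.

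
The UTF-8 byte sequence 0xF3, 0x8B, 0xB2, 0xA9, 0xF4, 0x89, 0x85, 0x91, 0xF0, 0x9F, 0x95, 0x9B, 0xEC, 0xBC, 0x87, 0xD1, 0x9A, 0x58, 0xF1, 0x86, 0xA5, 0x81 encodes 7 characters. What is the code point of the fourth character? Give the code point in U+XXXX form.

U+CF07

Offset 0: leading byte 0xF3 = 11110011 → 4-byte char #1 = F3 8B B2 A9.
Offset 4: leading byte 0xF4 = 11110100 → 4-byte char #2 = F4 89 85 91.
Offset 8: leading byte 0xF0 = 11110000 → 4-byte char #3 = F0 9F 95 9B.
Offset 12: leading byte 0xEC = 11101100 → 3-byte char #4 = EC BC 87.
Leading byte 0xEC = 11101100 matches 1110xxxx → 3-byte sequence.
Byte 1: 0xEC = 11101100, payload 1100 (4 bits).
Byte 2: 0xBC = 10111100 (10xxxxxx ✓), payload 111100.
Byte 3: 0x87 = 10000111 (10xxxxxx ✓), payload 000111.
Concatenate: 1100111100000111 = 0xCF07 (16 bits → U+CF07).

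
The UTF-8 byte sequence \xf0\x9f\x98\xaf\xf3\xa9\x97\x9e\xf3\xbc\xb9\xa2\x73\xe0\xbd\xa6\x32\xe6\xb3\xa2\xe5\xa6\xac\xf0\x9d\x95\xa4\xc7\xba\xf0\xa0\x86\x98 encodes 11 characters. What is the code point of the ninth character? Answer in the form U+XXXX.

Offset 0: leading byte 0xF0 = 11110000 → 4-byte char #1 = F0 9F 98 AF.
Offset 4: leading byte 0xF3 = 11110011 → 4-byte char #2 = F3 A9 97 9E.
Offset 8: leading byte 0xF3 = 11110011 → 4-byte char #3 = F3 BC B9 A2.
Offset 12: leading byte 0x73 = 01110011 → 1-byte char #4 = 73.
Offset 13: leading byte 0xE0 = 11100000 → 3-byte char #5 = E0 BD A6.
Offset 16: leading byte 0x32 = 00110010 → 1-byte char #6 = 32.
Offset 17: leading byte 0xE6 = 11100110 → 3-byte char #7 = E6 B3 A2.
Offset 20: leading byte 0xE5 = 11100101 → 3-byte char #8 = E5 A6 AC.
Offset 23: leading byte 0xF0 = 11110000 → 4-byte char #9 = F0 9D 95 A4.
Leading byte 0xF0 = 11110000 matches 11110xxx → 4-byte sequence.
Byte 1: 0xF0 = 11110000, payload 000 (3 bits).
Byte 2: 0x9D = 10011101 (10xxxxxx ✓), payload 011101.
Byte 3: 0x95 = 10010101 (10xxxxxx ✓), payload 010101.
Byte 4: 0xA4 = 10100100 (10xxxxxx ✓), payload 100100.
Concatenate: 000011101010101100100 = 0x1D564 (21 bits → U+1D564).

U+1D564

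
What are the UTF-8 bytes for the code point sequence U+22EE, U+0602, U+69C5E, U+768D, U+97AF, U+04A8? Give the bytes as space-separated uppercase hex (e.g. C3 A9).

E2 8B AE D8 82 F1 A9 B1 9E E7 9A 8D E9 9E AF D2 A8

U+22EE: 3-byte form → E2 8B AE.
U+0602: 2-byte form → D8 82.
U+69C5E: 4-byte form → F1 A9 B1 9E.
U+768D: 3-byte form → E7 9A 8D.
U+97AF: 3-byte form → E9 9E AF.
U+04A8: 2-byte form → D2 A8.
Concatenated (17 bytes): E2 8B AE D8 82 F1 A9 B1 9E E7 9A 8D E9 9E AF D2 A8.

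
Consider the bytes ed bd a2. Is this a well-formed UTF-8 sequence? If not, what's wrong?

invalid (encodes a surrogate (U+D800–U+DFFF))

Structurally a 3-byte sequence; payload = 0xDF62.
But 0xDF62 is in U+D800–U+DFFF, the surrogate range. Surrogates are not Unicode scalar values and are forbidden in UTF-8.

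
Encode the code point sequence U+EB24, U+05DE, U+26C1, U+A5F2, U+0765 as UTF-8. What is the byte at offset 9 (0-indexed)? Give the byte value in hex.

0x97

U+EB24 → 3-byte form EE AC A4 at offsets 0–2.
U+05DE → 2-byte form D7 9E at offsets 3–4.
U+26C1 → 3-byte form E2 9B 81 at offsets 5–7.
U+A5F2 → 3-byte form EA 97 B2 at offsets 8–10.
Offset 9 falls in char 4's range; it's byte 2 of EA 97 B2 = 0x97.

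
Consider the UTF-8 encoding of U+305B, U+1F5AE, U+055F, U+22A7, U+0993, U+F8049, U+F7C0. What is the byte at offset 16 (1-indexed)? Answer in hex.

0xF3

1-indexed offset 16 is 0-indexed offset 15.
U+305B → 3-byte form E3 81 9B at offsets 0–2.
U+1F5AE → 4-byte form F0 9F 96 AE at offsets 3–6.
U+055F → 2-byte form D5 9F at offsets 7–8.
U+22A7 → 3-byte form E2 8A A7 at offsets 9–11.
U+0993 → 3-byte form E0 A6 93 at offsets 12–14.
U+F8049 → 4-byte form F3 B8 81 89 at offsets 15–18.
Offset 15 falls in char 6's range; it's byte 1 of F3 B8 81 89 = 0xF3.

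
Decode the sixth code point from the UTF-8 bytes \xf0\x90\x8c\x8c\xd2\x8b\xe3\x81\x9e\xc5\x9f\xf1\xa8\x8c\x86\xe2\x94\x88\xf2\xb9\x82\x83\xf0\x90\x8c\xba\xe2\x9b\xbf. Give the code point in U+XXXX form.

Offset 0: leading byte 0xF0 = 11110000 → 4-byte char #1 = F0 90 8C 8C.
Offset 4: leading byte 0xD2 = 11010010 → 2-byte char #2 = D2 8B.
Offset 6: leading byte 0xE3 = 11100011 → 3-byte char #3 = E3 81 9E.
Offset 9: leading byte 0xC5 = 11000101 → 2-byte char #4 = C5 9F.
Offset 11: leading byte 0xF1 = 11110001 → 4-byte char #5 = F1 A8 8C 86.
Offset 15: leading byte 0xE2 = 11100010 → 3-byte char #6 = E2 94 88.
Leading byte 0xE2 = 11100010 matches 1110xxxx → 3-byte sequence.
Byte 1: 0xE2 = 11100010, payload 0010 (4 bits).
Byte 2: 0x94 = 10010100 (10xxxxxx ✓), payload 010100.
Byte 3: 0x88 = 10001000 (10xxxxxx ✓), payload 001000.
Concatenate: 0010010100001000 = 0x2508 (16 bits → U+2508).

U+2508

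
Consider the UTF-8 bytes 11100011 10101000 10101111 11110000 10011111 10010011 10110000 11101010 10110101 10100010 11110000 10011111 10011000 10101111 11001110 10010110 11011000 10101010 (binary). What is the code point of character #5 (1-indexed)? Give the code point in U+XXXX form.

U+0396

Offset 0: leading byte 0xE3 = 11100011 → 3-byte char #1 = E3 A8 AF.
Offset 3: leading byte 0xF0 = 11110000 → 4-byte char #2 = F0 9F 93 B0.
Offset 7: leading byte 0xEA = 11101010 → 3-byte char #3 = EA B5 A2.
Offset 10: leading byte 0xF0 = 11110000 → 4-byte char #4 = F0 9F 98 AF.
Offset 14: leading byte 0xCE = 11001110 → 2-byte char #5 = CE 96.
Leading byte 0xCE = 11001110 matches 110xxxxx → 2-byte sequence.
Byte 1: 0xCE = 11001110, payload 01110 (5 bits).
Byte 2: 0x96 = 10010110 (10xxxxxx ✓), payload 010110.
Concatenate: 01110010110 = 0x396 (11 bits → U+0396).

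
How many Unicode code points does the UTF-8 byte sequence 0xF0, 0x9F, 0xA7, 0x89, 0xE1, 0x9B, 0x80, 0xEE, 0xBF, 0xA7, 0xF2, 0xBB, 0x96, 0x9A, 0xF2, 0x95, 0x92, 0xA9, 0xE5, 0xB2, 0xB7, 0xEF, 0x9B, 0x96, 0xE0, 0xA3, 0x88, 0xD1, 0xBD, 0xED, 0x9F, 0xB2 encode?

Byte at offset 0: 0xF0 = 11110000 → 4-byte char (#1). Advance 4.
Byte at offset 4: 0xE1 = 11100001 → 3-byte char (#2). Advance 3.
Byte at offset 7: 0xEE = 11101110 → 3-byte char (#3). Advance 3.
Byte at offset 10: 0xF2 = 11110010 → 4-byte char (#4). Advance 4.
Byte at offset 14: 0xF2 = 11110010 → 4-byte char (#5). Advance 4.
Byte at offset 18: 0xE5 = 11100101 → 3-byte char (#6). Advance 3.
Byte at offset 21: 0xEF = 11101111 → 3-byte char (#7). Advance 3.
Byte at offset 24: 0xE0 = 11100000 → 3-byte char (#8). Advance 3.
Byte at offset 27: 0xD1 = 11010001 → 2-byte char (#9). Advance 2.
Byte at offset 29: 0xED = 11101101 → 3-byte char (#10). Advance 3.
Reached end at offset 32 after 10 code points.

10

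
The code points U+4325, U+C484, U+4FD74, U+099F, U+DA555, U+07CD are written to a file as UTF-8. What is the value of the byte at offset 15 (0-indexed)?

0x95

U+4325 → 3-byte form E4 8C A5 at offsets 0–2.
U+C484 → 3-byte form EC 92 84 at offsets 3–5.
U+4FD74 → 4-byte form F1 8F B5 B4 at offsets 6–9.
U+099F → 3-byte form E0 A6 9F at offsets 10–12.
U+DA555 → 4-byte form F3 9A 95 95 at offsets 13–16.
Offset 15 falls in char 5's range; it's byte 3 of F3 9A 95 95 = 0x95.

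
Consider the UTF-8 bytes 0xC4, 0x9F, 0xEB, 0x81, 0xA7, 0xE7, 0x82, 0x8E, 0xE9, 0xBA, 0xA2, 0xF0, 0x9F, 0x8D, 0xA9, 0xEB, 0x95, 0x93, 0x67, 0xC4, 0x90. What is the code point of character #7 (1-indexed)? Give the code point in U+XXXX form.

Offset 0: leading byte 0xC4 = 11000100 → 2-byte char #1 = C4 9F.
Offset 2: leading byte 0xEB = 11101011 → 3-byte char #2 = EB 81 A7.
Offset 5: leading byte 0xE7 = 11100111 → 3-byte char #3 = E7 82 8E.
Offset 8: leading byte 0xE9 = 11101001 → 3-byte char #4 = E9 BA A2.
Offset 11: leading byte 0xF0 = 11110000 → 4-byte char #5 = F0 9F 8D A9.
Offset 15: leading byte 0xEB = 11101011 → 3-byte char #6 = EB 95 93.
Offset 18: leading byte 0x67 = 01100111 → 1-byte char #7 = 67.
Leading byte 0x67 = 01100111 matches 0xxxxxxx → 1-byte sequence.
Byte 1: 0x67 = 01100111, payload 1100111 (7 bits).
Concatenate: 1100111 = 0x67 (7 bits → U+0067).

U+0067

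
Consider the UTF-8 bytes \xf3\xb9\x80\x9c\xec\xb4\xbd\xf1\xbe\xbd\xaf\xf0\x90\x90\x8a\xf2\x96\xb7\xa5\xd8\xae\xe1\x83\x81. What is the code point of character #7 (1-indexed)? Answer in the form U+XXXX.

U+10C1

Offset 0: leading byte 0xF3 = 11110011 → 4-byte char #1 = F3 B9 80 9C.
Offset 4: leading byte 0xEC = 11101100 → 3-byte char #2 = EC B4 BD.
Offset 7: leading byte 0xF1 = 11110001 → 4-byte char #3 = F1 BE BD AF.
Offset 11: leading byte 0xF0 = 11110000 → 4-byte char #4 = F0 90 90 8A.
Offset 15: leading byte 0xF2 = 11110010 → 4-byte char #5 = F2 96 B7 A5.
Offset 19: leading byte 0xD8 = 11011000 → 2-byte char #6 = D8 AE.
Offset 21: leading byte 0xE1 = 11100001 → 3-byte char #7 = E1 83 81.
Leading byte 0xE1 = 11100001 matches 1110xxxx → 3-byte sequence.
Byte 1: 0xE1 = 11100001, payload 0001 (4 bits).
Byte 2: 0x83 = 10000011 (10xxxxxx ✓), payload 000011.
Byte 3: 0x81 = 10000001 (10xxxxxx ✓), payload 000001.
Concatenate: 0001000011000001 = 0x10C1 (16 bits → U+10C1).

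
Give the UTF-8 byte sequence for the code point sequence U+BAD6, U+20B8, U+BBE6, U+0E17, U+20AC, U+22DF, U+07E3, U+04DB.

U+BAD6: 3-byte form → EB AB 96.
U+20B8: 3-byte form → E2 82 B8.
U+BBE6: 3-byte form → EB AF A6.
U+0E17: 3-byte form → E0 B8 97.
U+20AC: 3-byte form → E2 82 AC.
U+22DF: 3-byte form → E2 8B 9F.
U+07E3: 2-byte form → DF A3.
U+04DB: 2-byte form → D3 9B.
Concatenated (22 bytes): EB AB 96 E2 82 B8 EB AF A6 E0 B8 97 E2 82 AC E2 8B 9F DF A3 D3 9B.

EB AB 96 E2 82 B8 EB AF A6 E0 B8 97 E2 82 AC E2 8B 9F DF A3 D3 9B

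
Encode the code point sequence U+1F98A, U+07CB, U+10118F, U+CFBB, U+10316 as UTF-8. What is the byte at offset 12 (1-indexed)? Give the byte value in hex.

0xBE

1-indexed offset 12 is 0-indexed offset 11.
U+1F98A → 4-byte form F0 9F A6 8A at offsets 0–3.
U+07CB → 2-byte form DF 8B at offsets 4–5.
U+10118F → 4-byte form F4 81 86 8F at offsets 6–9.
U+CFBB → 3-byte form EC BE BB at offsets 10–12.
Offset 11 falls in char 4's range; it's byte 2 of EC BE BB = 0xBE.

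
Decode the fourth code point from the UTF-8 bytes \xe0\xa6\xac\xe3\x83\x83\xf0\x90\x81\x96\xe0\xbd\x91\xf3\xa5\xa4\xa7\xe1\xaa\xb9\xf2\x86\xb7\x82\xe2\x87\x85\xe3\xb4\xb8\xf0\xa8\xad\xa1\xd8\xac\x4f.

Offset 0: leading byte 0xE0 = 11100000 → 3-byte char #1 = E0 A6 AC.
Offset 3: leading byte 0xE3 = 11100011 → 3-byte char #2 = E3 83 83.
Offset 6: leading byte 0xF0 = 11110000 → 4-byte char #3 = F0 90 81 96.
Offset 10: leading byte 0xE0 = 11100000 → 3-byte char #4 = E0 BD 91.
Leading byte 0xE0 = 11100000 matches 1110xxxx → 3-byte sequence.
Byte 1: 0xE0 = 11100000, payload 0000 (4 bits).
Byte 2: 0xBD = 10111101 (10xxxxxx ✓), payload 111101.
Byte 3: 0x91 = 10010001 (10xxxxxx ✓), payload 010001.
Concatenate: 0000111101010001 = 0xF51 (16 bits → U+0F51).

U+0F51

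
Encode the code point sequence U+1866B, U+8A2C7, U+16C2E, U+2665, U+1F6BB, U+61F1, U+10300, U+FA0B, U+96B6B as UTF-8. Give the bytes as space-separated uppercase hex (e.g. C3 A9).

U+1866B: 4-byte form → F0 98 99 AB.
U+8A2C7: 4-byte form → F2 8A 8B 87.
U+16C2E: 4-byte form → F0 96 B0 AE.
U+2665: 3-byte form → E2 99 A5.
U+1F6BB: 4-byte form → F0 9F 9A BB.
U+61F1: 3-byte form → E6 87 B1.
U+10300: 4-byte form → F0 90 8C 80.
U+FA0B: 3-byte form → EF A8 8B.
U+96B6B: 4-byte form → F2 96 AD AB.
Concatenated (33 bytes): F0 98 99 AB F2 8A 8B 87 F0 96 B0 AE E2 99 A5 F0 9F 9A BB E6 87 B1 F0 90 8C 80 EF A8 8B F2 96 AD AB.

F0 98 99 AB F2 8A 8B 87 F0 96 B0 AE E2 99 A5 F0 9F 9A BB E6 87 B1 F0 90 8C 80 EF A8 8B F2 96 AD AB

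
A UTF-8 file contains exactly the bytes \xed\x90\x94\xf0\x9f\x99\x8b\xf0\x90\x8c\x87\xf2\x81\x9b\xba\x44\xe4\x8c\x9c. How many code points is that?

6

Byte at offset 0: 0xED = 11101101 → 3-byte char (#1). Advance 3.
Byte at offset 3: 0xF0 = 11110000 → 4-byte char (#2). Advance 4.
Byte at offset 7: 0xF0 = 11110000 → 4-byte char (#3). Advance 4.
Byte at offset 11: 0xF2 = 11110010 → 4-byte char (#4). Advance 4.
Byte at offset 15: 0x44 = 01000100 → 1-byte char (#5). Advance 1.
Byte at offset 16: 0xE4 = 11100100 → 3-byte char (#6). Advance 3.
Reached end at offset 19 after 6 code points.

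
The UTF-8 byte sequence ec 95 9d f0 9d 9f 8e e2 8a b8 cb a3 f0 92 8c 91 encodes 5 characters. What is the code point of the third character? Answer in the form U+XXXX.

Offset 0: leading byte 0xEC = 11101100 → 3-byte char #1 = EC 95 9D.
Offset 3: leading byte 0xF0 = 11110000 → 4-byte char #2 = F0 9D 9F 8E.
Offset 7: leading byte 0xE2 = 11100010 → 3-byte char #3 = E2 8A B8.
Leading byte 0xE2 = 11100010 matches 1110xxxx → 3-byte sequence.
Byte 1: 0xE2 = 11100010, payload 0010 (4 bits).
Byte 2: 0x8A = 10001010 (10xxxxxx ✓), payload 001010.
Byte 3: 0xB8 = 10111000 (10xxxxxx ✓), payload 111000.
Concatenate: 0010001010111000 = 0x22B8 (16 bits → U+22B8).

U+22B8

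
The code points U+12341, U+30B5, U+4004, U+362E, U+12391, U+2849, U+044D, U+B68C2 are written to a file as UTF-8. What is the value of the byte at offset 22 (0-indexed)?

U+12341 → 4-byte form F0 92 8D 81 at offsets 0–3.
U+30B5 → 3-byte form E3 82 B5 at offsets 4–6.
U+4004 → 3-byte form E4 80 84 at offsets 7–9.
U+362E → 3-byte form E3 98 AE at offsets 10–12.
U+12391 → 4-byte form F0 92 8E 91 at offsets 13–16.
U+2849 → 3-byte form E2 A1 89 at offsets 17–19.
U+044D → 2-byte form D1 8D at offsets 20–21.
U+B68C2 → 4-byte form F2 B6 A3 82 at offsets 22–25.
Offset 22 falls in char 8's range; it's byte 1 of F2 B6 A3 82 = 0xF2.

0xF2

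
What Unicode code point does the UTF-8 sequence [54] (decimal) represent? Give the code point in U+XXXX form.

U+0036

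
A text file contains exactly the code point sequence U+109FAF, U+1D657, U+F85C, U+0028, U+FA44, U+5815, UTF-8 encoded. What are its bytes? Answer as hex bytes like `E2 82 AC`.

F4 89 BE AF F0 9D 99 97 EF A1 9C 28 EF A9 84 E5 A0 95

U+109FAF: 4-byte form → F4 89 BE AF.
U+1D657: 4-byte form → F0 9D 99 97.
U+F85C: 3-byte form → EF A1 9C.
U+0028: 1-byte form → 28.
U+FA44: 3-byte form → EF A9 84.
U+5815: 3-byte form → E5 A0 95.
Concatenated (18 bytes): F4 89 BE AF F0 9D 99 97 EF A1 9C 28 EF A9 84 E5 A0 95.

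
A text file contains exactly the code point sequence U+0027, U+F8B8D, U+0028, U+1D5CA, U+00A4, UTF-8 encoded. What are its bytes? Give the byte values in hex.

27 F3 B8 AE 8D 28 F0 9D 97 8A C2 A4

U+0027: 1-byte form → 27.
U+F8B8D: 4-byte form → F3 B8 AE 8D.
U+0028: 1-byte form → 28.
U+1D5CA: 4-byte form → F0 9D 97 8A.
U+00A4: 2-byte form → C2 A4.
Concatenated (12 bytes): 27 F3 B8 AE 8D 28 F0 9D 97 8A C2 A4.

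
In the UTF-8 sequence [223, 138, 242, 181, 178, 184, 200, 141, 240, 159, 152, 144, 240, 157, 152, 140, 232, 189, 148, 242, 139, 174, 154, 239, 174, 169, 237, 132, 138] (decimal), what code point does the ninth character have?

U+D10A

Offset 0: leading byte 0xDF = 11011111 → 2-byte char #1 = DF 8A.
Offset 2: leading byte 0xF2 = 11110010 → 4-byte char #2 = F2 B5 B2 B8.
Offset 6: leading byte 0xC8 = 11001000 → 2-byte char #3 = C8 8D.
Offset 8: leading byte 0xF0 = 11110000 → 4-byte char #4 = F0 9F 98 90.
Offset 12: leading byte 0xF0 = 11110000 → 4-byte char #5 = F0 9D 98 8C.
Offset 16: leading byte 0xE8 = 11101000 → 3-byte char #6 = E8 BD 94.
Offset 19: leading byte 0xF2 = 11110010 → 4-byte char #7 = F2 8B AE 9A.
Offset 23: leading byte 0xEF = 11101111 → 3-byte char #8 = EF AE A9.
Offset 26: leading byte 0xED = 11101101 → 3-byte char #9 = ED 84 8A.
Leading byte 0xED = 11101101 matches 1110xxxx → 3-byte sequence.
Byte 1: 0xED = 11101101, payload 1101 (4 bits).
Byte 2: 0x84 = 10000100 (10xxxxxx ✓), payload 000100.
Byte 3: 0x8A = 10001010 (10xxxxxx ✓), payload 001010.
Concatenate: 1101000100001010 = 0xD10A (16 bits → U+D10A).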